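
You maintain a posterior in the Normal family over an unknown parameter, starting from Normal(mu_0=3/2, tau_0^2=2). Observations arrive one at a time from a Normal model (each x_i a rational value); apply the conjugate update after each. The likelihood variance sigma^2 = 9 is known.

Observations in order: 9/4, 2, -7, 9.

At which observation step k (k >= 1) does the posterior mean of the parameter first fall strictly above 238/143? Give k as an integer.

obs 1: x=9/4 → posterior Normal(18/11, 18/11)
obs 2: x=2 → posterior Normal(22/13, 18/13)
obs 3: x=-7 → posterior Normal(8/15, 6/5)
obs 4: x=9 → posterior Normal(26/17, 18/17)

k = 2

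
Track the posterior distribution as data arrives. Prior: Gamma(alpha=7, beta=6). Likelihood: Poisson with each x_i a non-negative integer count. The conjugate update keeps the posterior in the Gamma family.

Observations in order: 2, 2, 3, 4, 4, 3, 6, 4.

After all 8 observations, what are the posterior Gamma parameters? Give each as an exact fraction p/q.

obs 1: x=2 → posterior Gamma(9, 7)
obs 2: x=2 → posterior Gamma(11, 8)
obs 3: x=3 → posterior Gamma(14, 9)
obs 4: x=4 → posterior Gamma(18, 10)
obs 5: x=4 → posterior Gamma(22, 11)
obs 6: x=3 → posterior Gamma(25, 12)
obs 7: x=6 → posterior Gamma(31, 13)
obs 8: x=4 → posterior Gamma(35, 14)

alpha=35, beta=14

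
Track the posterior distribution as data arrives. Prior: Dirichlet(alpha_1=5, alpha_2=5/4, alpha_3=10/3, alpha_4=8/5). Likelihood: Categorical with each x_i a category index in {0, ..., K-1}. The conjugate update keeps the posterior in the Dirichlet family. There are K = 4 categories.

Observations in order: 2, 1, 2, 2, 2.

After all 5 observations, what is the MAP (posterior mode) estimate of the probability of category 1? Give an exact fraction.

75/731

obs 1: x=2 → posterior Dirichlet(5, 5/4, 13/3, 8/5)
obs 2: x=1 → posterior Dirichlet(5, 9/4, 13/3, 8/5)
obs 3: x=2 → posterior Dirichlet(5, 9/4, 16/3, 8/5)
obs 4: x=2 → posterior Dirichlet(5, 9/4, 19/3, 8/5)
obs 5: x=2 → posterior Dirichlet(5, 9/4, 22/3, 8/5)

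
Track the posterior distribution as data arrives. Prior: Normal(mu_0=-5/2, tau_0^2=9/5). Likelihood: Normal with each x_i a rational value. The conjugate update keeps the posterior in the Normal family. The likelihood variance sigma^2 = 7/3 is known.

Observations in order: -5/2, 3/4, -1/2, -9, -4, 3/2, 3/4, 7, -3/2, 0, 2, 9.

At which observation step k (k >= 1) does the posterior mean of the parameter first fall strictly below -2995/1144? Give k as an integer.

obs 1: x=-5/2 → posterior Normal(-5/2, 63/62)
obs 2: x=3/4 → posterior Normal(-539/356, 63/89)
obs 3: x=-1/2 → posterior Normal(-593/464, 63/116)
obs 4: x=-9 → posterior Normal(-1565/572, 63/143)
obs 5: x=-4 → posterior Normal(-1997/680, 63/170)
obs 6: x=3/2 → posterior Normal(-1835/788, 63/197)
obs 7: x=3/4 → posterior Normal(-877/448, 9/32)
obs 8: x=7 → posterior Normal(-499/502, 63/251)
obs 9: x=-3/2 → posterior Normal(-145/139, 63/278)
obs 10: x=0 → posterior Normal(-58/61, 63/305)
obs 11: x=2 → posterior Normal(-59/83, 63/332)
obs 12: x=9 → posterior Normal(7/359, 63/359)

k = 4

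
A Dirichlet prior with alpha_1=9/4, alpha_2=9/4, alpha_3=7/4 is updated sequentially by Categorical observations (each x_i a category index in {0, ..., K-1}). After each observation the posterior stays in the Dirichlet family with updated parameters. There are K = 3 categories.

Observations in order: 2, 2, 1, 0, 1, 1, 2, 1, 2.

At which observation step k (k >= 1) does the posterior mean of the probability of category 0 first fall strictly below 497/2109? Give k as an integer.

k = 8

obs 1: x=2 → posterior Dirichlet(9/4, 9/4, 11/4)
obs 2: x=2 → posterior Dirichlet(9/4, 9/4, 15/4)
obs 3: x=1 → posterior Dirichlet(9/4, 13/4, 15/4)
obs 4: x=0 → posterior Dirichlet(13/4, 13/4, 15/4)
obs 5: x=1 → posterior Dirichlet(13/4, 17/4, 15/4)
obs 6: x=1 → posterior Dirichlet(13/4, 21/4, 15/4)
obs 7: x=2 → posterior Dirichlet(13/4, 21/4, 19/4)
obs 8: x=1 → posterior Dirichlet(13/4, 25/4, 19/4)
obs 9: x=2 → posterior Dirichlet(13/4, 25/4, 23/4)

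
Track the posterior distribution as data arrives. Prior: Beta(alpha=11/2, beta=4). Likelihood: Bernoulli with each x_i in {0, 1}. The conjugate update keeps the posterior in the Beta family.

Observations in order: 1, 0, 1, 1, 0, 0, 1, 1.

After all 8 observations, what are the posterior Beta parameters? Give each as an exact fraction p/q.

obs 1: x=1 → posterior Beta(13/2, 4)
obs 2: x=0 → posterior Beta(13/2, 5)
obs 3: x=1 → posterior Beta(15/2, 5)
obs 4: x=1 → posterior Beta(17/2, 5)
obs 5: x=0 → posterior Beta(17/2, 6)
obs 6: x=0 → posterior Beta(17/2, 7)
obs 7: x=1 → posterior Beta(19/2, 7)
obs 8: x=1 → posterior Beta(21/2, 7)

alpha=21/2, beta=7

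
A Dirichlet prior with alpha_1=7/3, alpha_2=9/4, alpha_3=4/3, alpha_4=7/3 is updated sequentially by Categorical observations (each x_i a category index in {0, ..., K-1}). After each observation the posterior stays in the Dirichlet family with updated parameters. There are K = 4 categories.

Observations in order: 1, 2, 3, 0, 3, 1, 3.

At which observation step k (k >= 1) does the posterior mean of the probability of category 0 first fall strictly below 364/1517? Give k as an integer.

k = 2

obs 1: x=1 → posterior Dirichlet(7/3, 13/4, 4/3, 7/3)
obs 2: x=2 → posterior Dirichlet(7/3, 13/4, 7/3, 7/3)
obs 3: x=3 → posterior Dirichlet(7/3, 13/4, 7/3, 10/3)
obs 4: x=0 → posterior Dirichlet(10/3, 13/4, 7/3, 10/3)
obs 5: x=3 → posterior Dirichlet(10/3, 13/4, 7/3, 13/3)
obs 6: x=1 → posterior Dirichlet(10/3, 17/4, 7/3, 13/3)
obs 7: x=3 → posterior Dirichlet(10/3, 17/4, 7/3, 16/3)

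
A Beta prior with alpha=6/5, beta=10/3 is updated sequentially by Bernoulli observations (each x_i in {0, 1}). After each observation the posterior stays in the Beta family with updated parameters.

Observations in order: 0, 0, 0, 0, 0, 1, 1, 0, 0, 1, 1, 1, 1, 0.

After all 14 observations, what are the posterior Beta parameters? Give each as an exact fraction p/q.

alpha=36/5, beta=34/3

obs 1: x=0 → posterior Beta(6/5, 13/3)
obs 2: x=0 → posterior Beta(6/5, 16/3)
obs 3: x=0 → posterior Beta(6/5, 19/3)
obs 4: x=0 → posterior Beta(6/5, 22/3)
obs 5: x=0 → posterior Beta(6/5, 25/3)
obs 6: x=1 → posterior Beta(11/5, 25/3)
obs 7: x=1 → posterior Beta(16/5, 25/3)
obs 8: x=0 → posterior Beta(16/5, 28/3)
obs 9: x=0 → posterior Beta(16/5, 31/3)
obs 10: x=1 → posterior Beta(21/5, 31/3)
obs 11: x=1 → posterior Beta(26/5, 31/3)
obs 12: x=1 → posterior Beta(31/5, 31/3)
obs 13: x=1 → posterior Beta(36/5, 31/3)
obs 14: x=0 → posterior Beta(36/5, 34/3)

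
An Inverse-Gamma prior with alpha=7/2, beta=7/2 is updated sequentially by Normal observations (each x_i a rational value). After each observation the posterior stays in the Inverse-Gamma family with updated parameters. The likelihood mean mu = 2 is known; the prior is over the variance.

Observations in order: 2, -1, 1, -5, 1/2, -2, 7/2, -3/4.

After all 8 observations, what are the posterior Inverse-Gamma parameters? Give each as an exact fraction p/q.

alpha=15/2, beta=1505/32

obs 1: x=2 → posterior Inverse-Gamma(4, 7/2)
obs 2: x=-1 → posterior Inverse-Gamma(9/2, 8)
obs 3: x=1 → posterior Inverse-Gamma(5, 17/2)
obs 4: x=-5 → posterior Inverse-Gamma(11/2, 33)
obs 5: x=1/2 → posterior Inverse-Gamma(6, 273/8)
obs 6: x=-2 → posterior Inverse-Gamma(13/2, 337/8)
obs 7: x=7/2 → posterior Inverse-Gamma(7, 173/4)
obs 8: x=-3/4 → posterior Inverse-Gamma(15/2, 1505/32)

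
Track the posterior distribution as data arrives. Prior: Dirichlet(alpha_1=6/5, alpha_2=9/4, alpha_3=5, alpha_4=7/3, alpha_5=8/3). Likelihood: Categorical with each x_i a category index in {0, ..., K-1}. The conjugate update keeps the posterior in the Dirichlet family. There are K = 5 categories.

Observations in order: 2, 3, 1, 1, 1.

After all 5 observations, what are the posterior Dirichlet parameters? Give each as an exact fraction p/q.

alpha_1=6/5, alpha_2=21/4, alpha_3=6, alpha_4=10/3, alpha_5=8/3

obs 1: x=2 → posterior Dirichlet(6/5, 9/4, 6, 7/3, 8/3)
obs 2: x=3 → posterior Dirichlet(6/5, 9/4, 6, 10/3, 8/3)
obs 3: x=1 → posterior Dirichlet(6/5, 13/4, 6, 10/3, 8/3)
obs 4: x=1 → posterior Dirichlet(6/5, 17/4, 6, 10/3, 8/3)
obs 5: x=1 → posterior Dirichlet(6/5, 21/4, 6, 10/3, 8/3)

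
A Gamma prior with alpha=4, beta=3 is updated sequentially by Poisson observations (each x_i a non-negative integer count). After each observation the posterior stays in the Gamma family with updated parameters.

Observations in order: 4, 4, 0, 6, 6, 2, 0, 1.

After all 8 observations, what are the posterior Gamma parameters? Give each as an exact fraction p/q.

obs 1: x=4 → posterior Gamma(8, 4)
obs 2: x=4 → posterior Gamma(12, 5)
obs 3: x=0 → posterior Gamma(12, 6)
obs 4: x=6 → posterior Gamma(18, 7)
obs 5: x=6 → posterior Gamma(24, 8)
obs 6: x=2 → posterior Gamma(26, 9)
obs 7: x=0 → posterior Gamma(26, 10)
obs 8: x=1 → posterior Gamma(27, 11)

alpha=27, beta=11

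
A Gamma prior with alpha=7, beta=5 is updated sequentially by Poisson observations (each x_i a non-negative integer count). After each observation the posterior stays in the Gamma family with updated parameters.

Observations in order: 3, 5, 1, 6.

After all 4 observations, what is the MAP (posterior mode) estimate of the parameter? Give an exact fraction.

7/3

obs 1: x=3 → posterior Gamma(10, 6)
obs 2: x=5 → posterior Gamma(15, 7)
obs 3: x=1 → posterior Gamma(16, 8)
obs 4: x=6 → posterior Gamma(22, 9)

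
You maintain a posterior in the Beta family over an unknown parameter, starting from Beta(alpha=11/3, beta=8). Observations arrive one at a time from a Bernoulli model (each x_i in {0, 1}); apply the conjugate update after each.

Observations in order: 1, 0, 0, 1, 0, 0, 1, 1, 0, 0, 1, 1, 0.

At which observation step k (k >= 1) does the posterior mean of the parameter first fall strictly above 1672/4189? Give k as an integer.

obs 1: x=1 → posterior Beta(14/3, 8)
obs 2: x=0 → posterior Beta(14/3, 9)
obs 3: x=0 → posterior Beta(14/3, 10)
obs 4: x=1 → posterior Beta(17/3, 10)
obs 5: x=0 → posterior Beta(17/3, 11)
obs 6: x=0 → posterior Beta(17/3, 12)
obs 7: x=1 → posterior Beta(20/3, 12)
obs 8: x=1 → posterior Beta(23/3, 12)
obs 9: x=0 → posterior Beta(23/3, 13)
obs 10: x=0 → posterior Beta(23/3, 14)
obs 11: x=1 → posterior Beta(26/3, 14)
obs 12: x=1 → posterior Beta(29/3, 14)
obs 13: x=0 → posterior Beta(29/3, 15)

k = 12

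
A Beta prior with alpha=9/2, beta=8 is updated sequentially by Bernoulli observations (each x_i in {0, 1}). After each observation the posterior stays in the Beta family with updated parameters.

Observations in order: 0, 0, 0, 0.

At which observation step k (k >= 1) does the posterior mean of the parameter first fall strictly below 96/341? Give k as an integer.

obs 1: x=0 → posterior Beta(9/2, 9)
obs 2: x=0 → posterior Beta(9/2, 10)
obs 3: x=0 → posterior Beta(9/2, 11)
obs 4: x=0 → posterior Beta(9/2, 12)

k = 4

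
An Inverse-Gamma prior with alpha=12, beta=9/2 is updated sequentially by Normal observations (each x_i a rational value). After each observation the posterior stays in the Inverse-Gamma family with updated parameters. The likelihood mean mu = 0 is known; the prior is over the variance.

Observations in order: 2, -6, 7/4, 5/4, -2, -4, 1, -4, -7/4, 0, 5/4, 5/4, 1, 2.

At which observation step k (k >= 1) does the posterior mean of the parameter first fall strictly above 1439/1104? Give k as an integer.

k = 2

obs 1: x=2 → posterior Inverse-Gamma(25/2, 13/2)
obs 2: x=-6 → posterior Inverse-Gamma(13, 49/2)
obs 3: x=7/4 → posterior Inverse-Gamma(27/2, 833/32)
obs 4: x=5/4 → posterior Inverse-Gamma(14, 429/16)
obs 5: x=-2 → posterior Inverse-Gamma(29/2, 461/16)
obs 6: x=-4 → posterior Inverse-Gamma(15, 589/16)
obs 7: x=1 → posterior Inverse-Gamma(31/2, 597/16)
obs 8: x=-4 → posterior Inverse-Gamma(16, 725/16)
obs 9: x=-7/4 → posterior Inverse-Gamma(33/2, 1499/32)
obs 10: x=0 → posterior Inverse-Gamma(17, 1499/32)
obs 11: x=5/4 → posterior Inverse-Gamma(35/2, 381/8)
obs 12: x=5/4 → posterior Inverse-Gamma(18, 1549/32)
obs 13: x=1 → posterior Inverse-Gamma(37/2, 1565/32)
obs 14: x=2 → posterior Inverse-Gamma(19, 1629/32)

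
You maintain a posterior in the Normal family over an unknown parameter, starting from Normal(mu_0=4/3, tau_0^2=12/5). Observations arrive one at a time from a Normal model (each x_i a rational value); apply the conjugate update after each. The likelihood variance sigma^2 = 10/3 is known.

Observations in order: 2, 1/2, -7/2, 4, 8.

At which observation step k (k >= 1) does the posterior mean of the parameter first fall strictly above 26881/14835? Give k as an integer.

k = 5

obs 1: x=2 → posterior Normal(208/129, 60/43)
obs 2: x=1/2 → posterior Normal(235/183, 60/61)
obs 3: x=-7/2 → posterior Normal(46/237, 60/79)
obs 4: x=4 → posterior Normal(262/291, 60/97)
obs 5: x=8 → posterior Normal(694/345, 12/23)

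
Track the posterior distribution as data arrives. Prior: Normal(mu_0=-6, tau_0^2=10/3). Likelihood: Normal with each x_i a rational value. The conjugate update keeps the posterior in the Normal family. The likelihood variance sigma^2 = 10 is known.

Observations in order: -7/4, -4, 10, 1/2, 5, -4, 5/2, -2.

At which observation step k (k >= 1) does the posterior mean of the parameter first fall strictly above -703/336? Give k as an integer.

k = 4

obs 1: x=-7/4 → posterior Normal(-79/16, 5/2)
obs 2: x=-4 → posterior Normal(-19/4, 2)
obs 3: x=10 → posterior Normal(-55/24, 5/3)
obs 4: x=1/2 → posterior Normal(-53/28, 10/7)
obs 5: x=5 → posterior Normal(-33/32, 5/4)
obs 6: x=-4 → posterior Normal(-49/36, 10/9)
obs 7: x=5/2 → posterior Normal(-39/40, 1)
obs 8: x=-2 → posterior Normal(-47/44, 10/11)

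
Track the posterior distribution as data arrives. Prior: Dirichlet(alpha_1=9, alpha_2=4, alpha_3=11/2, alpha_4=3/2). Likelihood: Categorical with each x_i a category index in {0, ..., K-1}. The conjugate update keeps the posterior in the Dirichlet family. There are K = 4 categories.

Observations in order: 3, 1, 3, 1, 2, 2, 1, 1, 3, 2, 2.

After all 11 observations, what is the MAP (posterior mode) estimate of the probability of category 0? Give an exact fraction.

8/27

obs 1: x=3 → posterior Dirichlet(9, 4, 11/2, 5/2)
obs 2: x=1 → posterior Dirichlet(9, 5, 11/2, 5/2)
obs 3: x=3 → posterior Dirichlet(9, 5, 11/2, 7/2)
obs 4: x=1 → posterior Dirichlet(9, 6, 11/2, 7/2)
obs 5: x=2 → posterior Dirichlet(9, 6, 13/2, 7/2)
obs 6: x=2 → posterior Dirichlet(9, 6, 15/2, 7/2)
obs 7: x=1 → posterior Dirichlet(9, 7, 15/2, 7/2)
obs 8: x=1 → posterior Dirichlet(9, 8, 15/2, 7/2)
obs 9: x=3 → posterior Dirichlet(9, 8, 15/2, 9/2)
obs 10: x=2 → posterior Dirichlet(9, 8, 17/2, 9/2)
obs 11: x=2 → posterior Dirichlet(9, 8, 19/2, 9/2)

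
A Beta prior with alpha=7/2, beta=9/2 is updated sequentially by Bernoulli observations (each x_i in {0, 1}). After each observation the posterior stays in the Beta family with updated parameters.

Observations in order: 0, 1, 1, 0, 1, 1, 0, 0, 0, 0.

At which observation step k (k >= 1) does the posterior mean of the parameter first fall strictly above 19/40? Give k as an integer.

obs 1: x=0 → posterior Beta(7/2, 11/2)
obs 2: x=1 → posterior Beta(9/2, 11/2)
obs 3: x=1 → posterior Beta(11/2, 11/2)
obs 4: x=0 → posterior Beta(11/2, 13/2)
obs 5: x=1 → posterior Beta(13/2, 13/2)
obs 6: x=1 → posterior Beta(15/2, 13/2)
obs 7: x=0 → posterior Beta(15/2, 15/2)
obs 8: x=0 → posterior Beta(15/2, 17/2)
obs 9: x=0 → posterior Beta(15/2, 19/2)
obs 10: x=0 → posterior Beta(15/2, 21/2)

k = 3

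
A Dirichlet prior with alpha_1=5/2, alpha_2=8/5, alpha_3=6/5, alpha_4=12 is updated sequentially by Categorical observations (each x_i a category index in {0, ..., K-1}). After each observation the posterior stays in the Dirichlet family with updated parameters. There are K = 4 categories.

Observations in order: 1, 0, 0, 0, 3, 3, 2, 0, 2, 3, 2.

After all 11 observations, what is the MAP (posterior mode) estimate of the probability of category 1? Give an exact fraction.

16/243

obs 1: x=1 → posterior Dirichlet(5/2, 13/5, 6/5, 12)
obs 2: x=0 → posterior Dirichlet(7/2, 13/5, 6/5, 12)
obs 3: x=0 → posterior Dirichlet(9/2, 13/5, 6/5, 12)
obs 4: x=0 → posterior Dirichlet(11/2, 13/5, 6/5, 12)
obs 5: x=3 → posterior Dirichlet(11/2, 13/5, 6/5, 13)
obs 6: x=3 → posterior Dirichlet(11/2, 13/5, 6/5, 14)
obs 7: x=2 → posterior Dirichlet(11/2, 13/5, 11/5, 14)
obs 8: x=0 → posterior Dirichlet(13/2, 13/5, 11/5, 14)
obs 9: x=2 → posterior Dirichlet(13/2, 13/5, 16/5, 14)
obs 10: x=3 → posterior Dirichlet(13/2, 13/5, 16/5, 15)
obs 11: x=2 → posterior Dirichlet(13/2, 13/5, 21/5, 15)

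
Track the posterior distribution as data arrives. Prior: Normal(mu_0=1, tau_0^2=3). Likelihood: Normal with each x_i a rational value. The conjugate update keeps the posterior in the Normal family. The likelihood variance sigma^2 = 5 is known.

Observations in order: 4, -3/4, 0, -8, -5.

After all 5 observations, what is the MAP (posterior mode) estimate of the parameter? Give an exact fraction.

-97/80

obs 1: x=4 → posterior Normal(17/8, 15/8)
obs 2: x=-3/4 → posterior Normal(59/44, 15/11)
obs 3: x=0 → posterior Normal(59/56, 15/14)
obs 4: x=-8 → posterior Normal(-37/68, 15/17)
obs 5: x=-5 → posterior Normal(-97/80, 3/4)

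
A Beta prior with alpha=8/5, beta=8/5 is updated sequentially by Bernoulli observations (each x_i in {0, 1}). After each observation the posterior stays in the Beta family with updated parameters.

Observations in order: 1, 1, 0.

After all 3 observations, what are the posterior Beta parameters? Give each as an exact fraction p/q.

alpha=18/5, beta=13/5

obs 1: x=1 → posterior Beta(13/5, 8/5)
obs 2: x=1 → posterior Beta(18/5, 8/5)
obs 3: x=0 → posterior Beta(18/5, 13/5)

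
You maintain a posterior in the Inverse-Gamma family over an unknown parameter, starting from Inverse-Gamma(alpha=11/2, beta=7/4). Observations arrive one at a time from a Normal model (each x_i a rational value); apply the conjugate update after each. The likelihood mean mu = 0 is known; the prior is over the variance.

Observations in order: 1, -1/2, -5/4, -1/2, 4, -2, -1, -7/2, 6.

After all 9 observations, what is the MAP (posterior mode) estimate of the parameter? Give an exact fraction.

obs 1: x=1 → posterior Inverse-Gamma(6, 9/4)
obs 2: x=-1/2 → posterior Inverse-Gamma(13/2, 19/8)
obs 3: x=-5/4 → posterior Inverse-Gamma(7, 101/32)
obs 4: x=-1/2 → posterior Inverse-Gamma(15/2, 105/32)
obs 5: x=4 → posterior Inverse-Gamma(8, 361/32)
obs 6: x=-2 → posterior Inverse-Gamma(17/2, 425/32)
obs 7: x=-1 → posterior Inverse-Gamma(9, 441/32)
obs 8: x=-7/2 → posterior Inverse-Gamma(19/2, 637/32)
obs 9: x=6 → posterior Inverse-Gamma(10, 1213/32)

1213/352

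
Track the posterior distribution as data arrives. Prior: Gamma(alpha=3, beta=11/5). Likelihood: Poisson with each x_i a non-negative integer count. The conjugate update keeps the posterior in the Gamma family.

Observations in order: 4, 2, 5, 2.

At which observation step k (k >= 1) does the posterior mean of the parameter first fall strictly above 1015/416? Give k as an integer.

obs 1: x=4 → posterior Gamma(7, 16/5)
obs 2: x=2 → posterior Gamma(9, 21/5)
obs 3: x=5 → posterior Gamma(14, 26/5)
obs 4: x=2 → posterior Gamma(16, 31/5)

k = 3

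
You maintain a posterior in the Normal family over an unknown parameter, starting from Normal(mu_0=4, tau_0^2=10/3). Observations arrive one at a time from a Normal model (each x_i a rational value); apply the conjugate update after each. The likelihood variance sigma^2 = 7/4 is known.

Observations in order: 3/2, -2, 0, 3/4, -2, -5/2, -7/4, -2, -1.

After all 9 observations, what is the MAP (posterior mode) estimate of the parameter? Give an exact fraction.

obs 1: x=3/2 → posterior Normal(144/61, 70/61)
obs 2: x=-2 → posterior Normal(64/101, 70/101)
obs 3: x=0 → posterior Normal(64/141, 70/141)
obs 4: x=3/4 → posterior Normal(94/181, 70/181)
obs 5: x=-2 → posterior Normal(14/221, 70/221)
obs 6: x=-5/2 → posterior Normal(-86/261, 70/261)
obs 7: x=-7/4 → posterior Normal(-156/301, 10/43)
obs 8: x=-2 → posterior Normal(-236/341, 70/341)
obs 9: x=-1 → posterior Normal(-92/127, 70/381)

-92/127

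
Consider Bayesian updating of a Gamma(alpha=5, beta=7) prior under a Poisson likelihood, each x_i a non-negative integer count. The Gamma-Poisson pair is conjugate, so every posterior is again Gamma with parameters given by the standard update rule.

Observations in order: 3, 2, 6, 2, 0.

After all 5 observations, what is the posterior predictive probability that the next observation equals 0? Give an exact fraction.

obs 1: x=3 → posterior Gamma(8, 8)
obs 2: x=2 → posterior Gamma(10, 9)
obs 3: x=6 → posterior Gamma(16, 10)
obs 4: x=2 → posterior Gamma(18, 11)
obs 5: x=0 → posterior Gamma(18, 12)

26623333280885243904/112455406951957393129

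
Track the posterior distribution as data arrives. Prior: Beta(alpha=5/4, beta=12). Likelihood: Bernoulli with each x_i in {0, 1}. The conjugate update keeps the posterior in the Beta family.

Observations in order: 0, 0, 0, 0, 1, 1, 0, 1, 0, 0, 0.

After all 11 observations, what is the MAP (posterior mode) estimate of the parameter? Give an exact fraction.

obs 1: x=0 → posterior Beta(5/4, 13)
obs 2: x=0 → posterior Beta(5/4, 14)
obs 3: x=0 → posterior Beta(5/4, 15)
obs 4: x=0 → posterior Beta(5/4, 16)
obs 5: x=1 → posterior Beta(9/4, 16)
obs 6: x=1 → posterior Beta(13/4, 16)
obs 7: x=0 → posterior Beta(13/4, 17)
obs 8: x=1 → posterior Beta(17/4, 17)
obs 9: x=0 → posterior Beta(17/4, 18)
obs 10: x=0 → posterior Beta(17/4, 19)
obs 11: x=0 → posterior Beta(17/4, 20)

13/89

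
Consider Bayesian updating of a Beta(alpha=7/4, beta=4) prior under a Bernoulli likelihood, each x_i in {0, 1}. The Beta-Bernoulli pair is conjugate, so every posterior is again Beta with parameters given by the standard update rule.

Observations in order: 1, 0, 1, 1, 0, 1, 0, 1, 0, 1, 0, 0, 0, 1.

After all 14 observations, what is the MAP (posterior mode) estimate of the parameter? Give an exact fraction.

obs 1: x=1 → posterior Beta(11/4, 4)
obs 2: x=0 → posterior Beta(11/4, 5)
obs 3: x=1 → posterior Beta(15/4, 5)
obs 4: x=1 → posterior Beta(19/4, 5)
obs 5: x=0 → posterior Beta(19/4, 6)
obs 6: x=1 → posterior Beta(23/4, 6)
obs 7: x=0 → posterior Beta(23/4, 7)
obs 8: x=1 → posterior Beta(27/4, 7)
obs 9: x=0 → posterior Beta(27/4, 8)
obs 10: x=1 → posterior Beta(31/4, 8)
obs 11: x=0 → posterior Beta(31/4, 9)
obs 12: x=0 → posterior Beta(31/4, 10)
obs 13: x=0 → posterior Beta(31/4, 11)
obs 14: x=1 → posterior Beta(35/4, 11)

31/71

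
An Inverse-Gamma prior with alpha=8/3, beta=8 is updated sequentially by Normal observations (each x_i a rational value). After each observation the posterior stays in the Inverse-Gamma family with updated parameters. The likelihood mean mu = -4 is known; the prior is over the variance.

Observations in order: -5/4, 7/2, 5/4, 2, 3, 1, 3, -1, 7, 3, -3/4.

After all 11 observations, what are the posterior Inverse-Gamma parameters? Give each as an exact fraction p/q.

obs 1: x=-5/4 → posterior Inverse-Gamma(19/6, 377/32)
obs 2: x=7/2 → posterior Inverse-Gamma(11/3, 1277/32)
obs 3: x=5/4 → posterior Inverse-Gamma(25/6, 859/16)
obs 4: x=2 → posterior Inverse-Gamma(14/3, 1147/16)
obs 5: x=3 → posterior Inverse-Gamma(31/6, 1539/16)
obs 6: x=1 → posterior Inverse-Gamma(17/3, 1739/16)
obs 7: x=3 → posterior Inverse-Gamma(37/6, 2131/16)
obs 8: x=-1 → posterior Inverse-Gamma(20/3, 2203/16)
obs 9: x=7 → posterior Inverse-Gamma(43/6, 3171/16)
obs 10: x=3 → posterior Inverse-Gamma(23/3, 3563/16)
obs 11: x=-3/4 → posterior Inverse-Gamma(49/6, 7295/32)

alpha=49/6, beta=7295/32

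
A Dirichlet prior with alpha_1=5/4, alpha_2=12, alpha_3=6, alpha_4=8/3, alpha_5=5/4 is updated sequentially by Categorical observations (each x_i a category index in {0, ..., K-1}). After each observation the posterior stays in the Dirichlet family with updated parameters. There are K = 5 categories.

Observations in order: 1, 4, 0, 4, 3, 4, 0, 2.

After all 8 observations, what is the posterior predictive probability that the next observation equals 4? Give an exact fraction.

obs 1: x=1 → posterior Dirichlet(5/4, 13, 6, 8/3, 5/4)
obs 2: x=4 → posterior Dirichlet(5/4, 13, 6, 8/3, 9/4)
obs 3: x=0 → posterior Dirichlet(9/4, 13, 6, 8/3, 9/4)
obs 4: x=4 → posterior Dirichlet(9/4, 13, 6, 8/3, 13/4)
obs 5: x=3 → posterior Dirichlet(9/4, 13, 6, 11/3, 13/4)
obs 6: x=4 → posterior Dirichlet(9/4, 13, 6, 11/3, 17/4)
obs 7: x=0 → posterior Dirichlet(13/4, 13, 6, 11/3, 17/4)
obs 8: x=2 → posterior Dirichlet(13/4, 13, 7, 11/3, 17/4)

3/22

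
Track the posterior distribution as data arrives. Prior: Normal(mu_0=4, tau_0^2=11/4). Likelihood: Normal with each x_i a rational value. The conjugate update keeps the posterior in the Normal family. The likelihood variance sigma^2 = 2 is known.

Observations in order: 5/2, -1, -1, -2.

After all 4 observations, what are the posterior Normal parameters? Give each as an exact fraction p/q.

obs 1: x=5/2 → posterior Normal(119/38, 22/19)
obs 2: x=-1 → posterior Normal(97/60, 11/15)
obs 3: x=-1 → posterior Normal(75/82, 22/41)
obs 4: x=-2 → posterior Normal(31/104, 11/26)

mu_0=31/104, tau_0^2=11/26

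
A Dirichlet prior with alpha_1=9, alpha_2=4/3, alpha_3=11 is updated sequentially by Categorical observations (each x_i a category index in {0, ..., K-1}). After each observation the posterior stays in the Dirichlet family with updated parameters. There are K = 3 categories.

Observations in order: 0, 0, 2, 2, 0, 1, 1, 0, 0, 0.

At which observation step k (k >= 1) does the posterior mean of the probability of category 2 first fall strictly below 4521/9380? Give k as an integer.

k = 2

obs 1: x=0 → posterior Dirichlet(10, 4/3, 11)
obs 2: x=0 → posterior Dirichlet(11, 4/3, 11)
obs 3: x=2 → posterior Dirichlet(11, 4/3, 12)
obs 4: x=2 → posterior Dirichlet(11, 4/3, 13)
obs 5: x=0 → posterior Dirichlet(12, 4/3, 13)
obs 6: x=1 → posterior Dirichlet(12, 7/3, 13)
obs 7: x=1 → posterior Dirichlet(12, 10/3, 13)
obs 8: x=0 → posterior Dirichlet(13, 10/3, 13)
obs 9: x=0 → posterior Dirichlet(14, 10/3, 13)
obs 10: x=0 → posterior Dirichlet(15, 10/3, 13)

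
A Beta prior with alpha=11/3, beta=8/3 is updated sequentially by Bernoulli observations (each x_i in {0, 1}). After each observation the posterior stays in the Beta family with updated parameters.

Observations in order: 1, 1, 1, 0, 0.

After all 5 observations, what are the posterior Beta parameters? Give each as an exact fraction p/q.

alpha=20/3, beta=14/3

obs 1: x=1 → posterior Beta(14/3, 8/3)
obs 2: x=1 → posterior Beta(17/3, 8/3)
obs 3: x=1 → posterior Beta(20/3, 8/3)
obs 4: x=0 → posterior Beta(20/3, 11/3)
obs 5: x=0 → posterior Beta(20/3, 14/3)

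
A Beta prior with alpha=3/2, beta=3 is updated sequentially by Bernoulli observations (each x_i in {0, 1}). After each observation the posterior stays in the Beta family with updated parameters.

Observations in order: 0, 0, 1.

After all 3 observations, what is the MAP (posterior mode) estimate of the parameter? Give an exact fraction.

3/11

obs 1: x=0 → posterior Beta(3/2, 4)
obs 2: x=0 → posterior Beta(3/2, 5)
obs 3: x=1 → posterior Beta(5/2, 5)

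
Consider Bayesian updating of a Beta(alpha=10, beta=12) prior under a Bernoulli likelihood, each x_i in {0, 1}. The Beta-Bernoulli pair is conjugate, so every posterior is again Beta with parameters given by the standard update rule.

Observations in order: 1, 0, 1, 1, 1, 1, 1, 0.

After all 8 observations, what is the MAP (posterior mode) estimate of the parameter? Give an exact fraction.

obs 1: x=1 → posterior Beta(11, 12)
obs 2: x=0 → posterior Beta(11, 13)
obs 3: x=1 → posterior Beta(12, 13)
obs 4: x=1 → posterior Beta(13, 13)
obs 5: x=1 → posterior Beta(14, 13)
obs 6: x=1 → posterior Beta(15, 13)
obs 7: x=1 → posterior Beta(16, 13)
obs 8: x=0 → posterior Beta(16, 14)

15/28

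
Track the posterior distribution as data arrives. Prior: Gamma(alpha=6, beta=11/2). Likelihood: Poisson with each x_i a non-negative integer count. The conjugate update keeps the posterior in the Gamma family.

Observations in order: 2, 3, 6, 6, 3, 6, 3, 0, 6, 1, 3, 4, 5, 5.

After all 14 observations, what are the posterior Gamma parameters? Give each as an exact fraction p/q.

alpha=59, beta=39/2

obs 1: x=2 → posterior Gamma(8, 13/2)
obs 2: x=3 → posterior Gamma(11, 15/2)
obs 3: x=6 → posterior Gamma(17, 17/2)
obs 4: x=6 → posterior Gamma(23, 19/2)
obs 5: x=3 → posterior Gamma(26, 21/2)
obs 6: x=6 → posterior Gamma(32, 23/2)
obs 7: x=3 → posterior Gamma(35, 25/2)
obs 8: x=0 → posterior Gamma(35, 27/2)
obs 9: x=6 → posterior Gamma(41, 29/2)
obs 10: x=1 → posterior Gamma(42, 31/2)
obs 11: x=3 → posterior Gamma(45, 33/2)
obs 12: x=4 → posterior Gamma(49, 35/2)
obs 13: x=5 → posterior Gamma(54, 37/2)
obs 14: x=5 → posterior Gamma(59, 39/2)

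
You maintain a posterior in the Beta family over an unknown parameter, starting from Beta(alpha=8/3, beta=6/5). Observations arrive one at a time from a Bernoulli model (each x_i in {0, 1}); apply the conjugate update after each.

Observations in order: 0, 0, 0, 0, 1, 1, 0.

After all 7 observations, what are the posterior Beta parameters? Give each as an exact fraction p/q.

obs 1: x=0 → posterior Beta(8/3, 11/5)
obs 2: x=0 → posterior Beta(8/3, 16/5)
obs 3: x=0 → posterior Beta(8/3, 21/5)
obs 4: x=0 → posterior Beta(8/3, 26/5)
obs 5: x=1 → posterior Beta(11/3, 26/5)
obs 6: x=1 → posterior Beta(14/3, 26/5)
obs 7: x=0 → posterior Beta(14/3, 31/5)

alpha=14/3, beta=31/5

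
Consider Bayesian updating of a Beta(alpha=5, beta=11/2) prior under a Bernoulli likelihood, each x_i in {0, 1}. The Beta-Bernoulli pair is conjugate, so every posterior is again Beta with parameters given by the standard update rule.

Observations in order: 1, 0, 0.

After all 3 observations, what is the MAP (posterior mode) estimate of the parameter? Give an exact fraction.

obs 1: x=1 → posterior Beta(6, 11/2)
obs 2: x=0 → posterior Beta(6, 13/2)
obs 3: x=0 → posterior Beta(6, 15/2)

10/23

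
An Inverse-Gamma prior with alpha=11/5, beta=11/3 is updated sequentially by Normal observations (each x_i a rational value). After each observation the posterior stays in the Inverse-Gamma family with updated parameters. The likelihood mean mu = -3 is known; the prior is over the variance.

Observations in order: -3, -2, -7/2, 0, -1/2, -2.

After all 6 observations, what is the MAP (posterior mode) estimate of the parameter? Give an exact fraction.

745/372

obs 1: x=-3 → posterior Inverse-Gamma(27/10, 11/3)
obs 2: x=-2 → posterior Inverse-Gamma(16/5, 25/6)
obs 3: x=-7/2 → posterior Inverse-Gamma(37/10, 103/24)
obs 4: x=0 → posterior Inverse-Gamma(21/5, 211/24)
obs 5: x=-1/2 → posterior Inverse-Gamma(47/10, 143/12)
obs 6: x=-2 → posterior Inverse-Gamma(26/5, 149/12)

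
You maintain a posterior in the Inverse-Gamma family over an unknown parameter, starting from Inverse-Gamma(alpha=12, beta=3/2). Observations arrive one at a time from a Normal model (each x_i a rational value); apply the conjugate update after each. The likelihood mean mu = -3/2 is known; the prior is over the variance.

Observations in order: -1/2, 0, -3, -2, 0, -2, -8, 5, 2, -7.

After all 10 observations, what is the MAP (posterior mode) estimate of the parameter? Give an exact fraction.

553/144

obs 1: x=-1/2 → posterior Inverse-Gamma(25/2, 2)
obs 2: x=0 → posterior Inverse-Gamma(13, 25/8)
obs 3: x=-3 → posterior Inverse-Gamma(27/2, 17/4)
obs 4: x=-2 → posterior Inverse-Gamma(14, 35/8)
obs 5: x=0 → posterior Inverse-Gamma(29/2, 11/2)
obs 6: x=-2 → posterior Inverse-Gamma(15, 45/8)
obs 7: x=-8 → posterior Inverse-Gamma(31/2, 107/4)
obs 8: x=5 → posterior Inverse-Gamma(16, 383/8)
obs 9: x=2 → posterior Inverse-Gamma(33/2, 54)
obs 10: x=-7 → posterior Inverse-Gamma(17, 553/8)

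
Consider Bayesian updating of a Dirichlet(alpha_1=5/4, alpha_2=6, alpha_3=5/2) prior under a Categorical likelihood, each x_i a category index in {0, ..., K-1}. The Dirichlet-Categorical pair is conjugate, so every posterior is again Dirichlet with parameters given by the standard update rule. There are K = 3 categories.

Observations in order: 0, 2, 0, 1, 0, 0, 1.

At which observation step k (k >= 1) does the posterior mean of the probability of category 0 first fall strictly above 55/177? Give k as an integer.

obs 1: x=0 → posterior Dirichlet(9/4, 6, 5/2)
obs 2: x=2 → posterior Dirichlet(9/4, 6, 7/2)
obs 3: x=0 → posterior Dirichlet(13/4, 6, 7/2)
obs 4: x=1 → posterior Dirichlet(13/4, 7, 7/2)
obs 5: x=0 → posterior Dirichlet(17/4, 7, 7/2)
obs 6: x=0 → posterior Dirichlet(21/4, 7, 7/2)
obs 7: x=1 → posterior Dirichlet(21/4, 8, 7/2)

k = 6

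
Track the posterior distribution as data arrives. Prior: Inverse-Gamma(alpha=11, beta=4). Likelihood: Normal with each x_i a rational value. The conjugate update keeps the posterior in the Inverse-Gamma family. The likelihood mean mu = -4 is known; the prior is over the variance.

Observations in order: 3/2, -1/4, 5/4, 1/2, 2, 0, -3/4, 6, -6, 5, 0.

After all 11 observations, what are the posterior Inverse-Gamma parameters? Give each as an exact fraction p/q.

alpha=33/2, beta=5819/32

obs 1: x=3/2 → posterior Inverse-Gamma(23/2, 153/8)
obs 2: x=-1/4 → posterior Inverse-Gamma(12, 837/32)
obs 3: x=5/4 → posterior Inverse-Gamma(25/2, 639/16)
obs 4: x=1/2 → posterior Inverse-Gamma(13, 801/16)
obs 5: x=2 → posterior Inverse-Gamma(27/2, 1089/16)
obs 6: x=0 → posterior Inverse-Gamma(14, 1217/16)
obs 7: x=-3/4 → posterior Inverse-Gamma(29/2, 2603/32)
obs 8: x=6 → posterior Inverse-Gamma(15, 4203/32)
obs 9: x=-6 → posterior Inverse-Gamma(31/2, 4267/32)
obs 10: x=5 → posterior Inverse-Gamma(16, 5563/32)
obs 11: x=0 → posterior Inverse-Gamma(33/2, 5819/32)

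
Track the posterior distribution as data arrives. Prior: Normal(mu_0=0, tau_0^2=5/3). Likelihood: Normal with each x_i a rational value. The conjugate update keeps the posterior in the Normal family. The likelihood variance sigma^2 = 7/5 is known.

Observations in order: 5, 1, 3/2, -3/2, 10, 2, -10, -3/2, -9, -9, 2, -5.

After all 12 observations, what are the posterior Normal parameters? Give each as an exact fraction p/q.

mu_0=-725/642, tau_0^2=35/321

obs 1: x=5 → posterior Normal(125/46, 35/46)
obs 2: x=1 → posterior Normal(150/71, 35/71)
obs 3: x=3/2 → posterior Normal(125/64, 35/96)
obs 4: x=-3/2 → posterior Normal(150/121, 35/121)
obs 5: x=10 → posterior Normal(200/73, 35/146)
obs 6: x=2 → posterior Normal(50/19, 35/171)
obs 7: x=-10 → posterior Normal(50/49, 5/28)
obs 8: x=-3/2 → posterior Normal(25/34, 35/221)
obs 9: x=-9 → posterior Normal(-125/492, 35/246)
obs 10: x=-9 → posterior Normal(-575/542, 35/271)
obs 11: x=2 → posterior Normal(-475/592, 35/296)
obs 12: x=-5 → posterior Normal(-725/642, 35/321)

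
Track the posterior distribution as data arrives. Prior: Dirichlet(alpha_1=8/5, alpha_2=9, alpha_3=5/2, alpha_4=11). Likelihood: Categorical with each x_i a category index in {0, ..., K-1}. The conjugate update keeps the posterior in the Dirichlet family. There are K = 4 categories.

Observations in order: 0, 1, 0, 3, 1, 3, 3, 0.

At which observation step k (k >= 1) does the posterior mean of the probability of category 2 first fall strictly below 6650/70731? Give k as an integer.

k = 3

obs 1: x=0 → posterior Dirichlet(13/5, 9, 5/2, 11)
obs 2: x=1 → posterior Dirichlet(13/5, 10, 5/2, 11)
obs 3: x=0 → posterior Dirichlet(18/5, 10, 5/2, 11)
obs 4: x=3 → posterior Dirichlet(18/5, 10, 5/2, 12)
obs 5: x=1 → posterior Dirichlet(18/5, 11, 5/2, 12)
obs 6: x=3 → posterior Dirichlet(18/5, 11, 5/2, 13)
obs 7: x=3 → posterior Dirichlet(18/5, 11, 5/2, 14)
obs 8: x=0 → posterior Dirichlet(23/5, 11, 5/2, 14)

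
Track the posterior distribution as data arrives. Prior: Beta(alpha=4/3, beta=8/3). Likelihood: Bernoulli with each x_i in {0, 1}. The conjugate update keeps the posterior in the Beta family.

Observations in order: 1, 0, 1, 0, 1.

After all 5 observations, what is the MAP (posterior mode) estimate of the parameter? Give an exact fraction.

obs 1: x=1 → posterior Beta(7/3, 8/3)
obs 2: x=0 → posterior Beta(7/3, 11/3)
obs 3: x=1 → posterior Beta(10/3, 11/3)
obs 4: x=0 → posterior Beta(10/3, 14/3)
obs 5: x=1 → posterior Beta(13/3, 14/3)

10/21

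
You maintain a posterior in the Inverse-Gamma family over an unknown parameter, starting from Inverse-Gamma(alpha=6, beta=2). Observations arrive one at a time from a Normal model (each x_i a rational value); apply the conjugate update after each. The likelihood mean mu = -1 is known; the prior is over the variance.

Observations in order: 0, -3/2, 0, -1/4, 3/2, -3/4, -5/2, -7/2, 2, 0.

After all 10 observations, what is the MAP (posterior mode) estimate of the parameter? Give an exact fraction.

253/192

obs 1: x=0 → posterior Inverse-Gamma(13/2, 5/2)
obs 2: x=-3/2 → posterior Inverse-Gamma(7, 21/8)
obs 3: x=0 → posterior Inverse-Gamma(15/2, 25/8)
obs 4: x=-1/4 → posterior Inverse-Gamma(8, 109/32)
obs 5: x=3/2 → posterior Inverse-Gamma(17/2, 209/32)
obs 6: x=-3/4 → posterior Inverse-Gamma(9, 105/16)
obs 7: x=-5/2 → posterior Inverse-Gamma(19/2, 123/16)
obs 8: x=-7/2 → posterior Inverse-Gamma(10, 173/16)
obs 9: x=2 → posterior Inverse-Gamma(21/2, 245/16)
obs 10: x=0 → posterior Inverse-Gamma(11, 253/16)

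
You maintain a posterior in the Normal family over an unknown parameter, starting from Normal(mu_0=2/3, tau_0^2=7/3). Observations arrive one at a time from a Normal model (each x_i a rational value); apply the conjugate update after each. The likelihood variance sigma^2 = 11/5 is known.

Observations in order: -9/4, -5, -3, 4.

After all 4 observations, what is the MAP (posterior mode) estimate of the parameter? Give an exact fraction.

-787/692

obs 1: x=-9/4 → posterior Normal(-227/272, 77/68)
obs 2: x=-5 → posterior Normal(-9/4, 77/103)
obs 3: x=-3 → posterior Normal(-449/184, 77/138)
obs 4: x=4 → posterior Normal(-787/692, 77/173)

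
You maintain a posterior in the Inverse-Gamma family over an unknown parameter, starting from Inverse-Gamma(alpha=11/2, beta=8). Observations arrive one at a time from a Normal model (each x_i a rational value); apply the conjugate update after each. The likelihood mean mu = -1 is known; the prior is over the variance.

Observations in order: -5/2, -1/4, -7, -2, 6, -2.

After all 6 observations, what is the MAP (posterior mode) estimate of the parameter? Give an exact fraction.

1693/304

obs 1: x=-5/2 → posterior Inverse-Gamma(6, 73/8)
obs 2: x=-1/4 → posterior Inverse-Gamma(13/2, 301/32)
obs 3: x=-7 → posterior Inverse-Gamma(7, 877/32)
obs 4: x=-2 → posterior Inverse-Gamma(15/2, 893/32)
obs 5: x=6 → posterior Inverse-Gamma(8, 1677/32)
obs 6: x=-2 → posterior Inverse-Gamma(17/2, 1693/32)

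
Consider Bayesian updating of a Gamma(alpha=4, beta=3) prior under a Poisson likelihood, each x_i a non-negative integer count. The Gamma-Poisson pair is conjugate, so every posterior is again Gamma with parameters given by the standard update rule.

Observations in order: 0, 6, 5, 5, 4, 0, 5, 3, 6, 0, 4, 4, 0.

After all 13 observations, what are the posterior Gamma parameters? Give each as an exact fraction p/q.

obs 1: x=0 → posterior Gamma(4, 4)
obs 2: x=6 → posterior Gamma(10, 5)
obs 3: x=5 → posterior Gamma(15, 6)
obs 4: x=5 → posterior Gamma(20, 7)
obs 5: x=4 → posterior Gamma(24, 8)
obs 6: x=0 → posterior Gamma(24, 9)
obs 7: x=5 → posterior Gamma(29, 10)
obs 8: x=3 → posterior Gamma(32, 11)
obs 9: x=6 → posterior Gamma(38, 12)
obs 10: x=0 → posterior Gamma(38, 13)
obs 11: x=4 → posterior Gamma(42, 14)
obs 12: x=4 → posterior Gamma(46, 15)
obs 13: x=0 → posterior Gamma(46, 16)

alpha=46, beta=16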